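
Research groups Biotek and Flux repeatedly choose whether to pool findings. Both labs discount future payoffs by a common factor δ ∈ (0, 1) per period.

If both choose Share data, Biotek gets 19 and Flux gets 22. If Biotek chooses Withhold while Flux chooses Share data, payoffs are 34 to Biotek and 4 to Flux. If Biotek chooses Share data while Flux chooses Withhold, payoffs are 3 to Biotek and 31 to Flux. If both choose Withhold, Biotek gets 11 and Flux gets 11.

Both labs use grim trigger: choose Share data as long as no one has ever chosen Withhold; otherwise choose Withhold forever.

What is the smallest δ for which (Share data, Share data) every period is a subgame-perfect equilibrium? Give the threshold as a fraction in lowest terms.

15/23

For Biotek: deviation gain 34−19 = 15, per-period punishment loss 19−11 = 8. IC gives δ ≥ 15/23.
For Flux: gain 9, loss 11 per period, so δ ≥ 9/20.
The tighter constraint is Biotek's, so cooperation needs δ ≥ 15/23.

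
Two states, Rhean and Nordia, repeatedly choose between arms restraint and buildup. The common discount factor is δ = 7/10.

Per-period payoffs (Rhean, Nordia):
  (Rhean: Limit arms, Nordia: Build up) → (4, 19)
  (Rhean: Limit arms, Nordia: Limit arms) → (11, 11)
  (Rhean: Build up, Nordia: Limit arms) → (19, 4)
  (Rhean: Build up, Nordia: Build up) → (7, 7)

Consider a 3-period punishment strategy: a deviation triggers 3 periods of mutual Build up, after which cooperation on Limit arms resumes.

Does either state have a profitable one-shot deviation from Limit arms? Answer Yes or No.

Yes

IC: δ+…+δ^3 ≥ (19−11)/(11−7) = 2.
At δ = 7/10: partial sum = 1.5330 < 2.0000. Cooperation not sustainable.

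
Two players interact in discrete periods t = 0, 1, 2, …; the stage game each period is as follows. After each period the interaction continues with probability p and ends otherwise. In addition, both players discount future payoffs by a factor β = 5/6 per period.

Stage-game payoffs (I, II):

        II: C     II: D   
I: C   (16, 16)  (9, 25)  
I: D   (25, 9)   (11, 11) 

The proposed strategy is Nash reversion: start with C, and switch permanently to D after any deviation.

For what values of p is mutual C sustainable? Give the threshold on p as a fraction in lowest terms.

With continuation probability p and discount β, the effective per-period discount factor is βp.
Grim-trigger IC: βp ≥ (25−16)/(25−11) = 9/14.
So p ≥ (9/14)/(5/6) = 27/35.

27/35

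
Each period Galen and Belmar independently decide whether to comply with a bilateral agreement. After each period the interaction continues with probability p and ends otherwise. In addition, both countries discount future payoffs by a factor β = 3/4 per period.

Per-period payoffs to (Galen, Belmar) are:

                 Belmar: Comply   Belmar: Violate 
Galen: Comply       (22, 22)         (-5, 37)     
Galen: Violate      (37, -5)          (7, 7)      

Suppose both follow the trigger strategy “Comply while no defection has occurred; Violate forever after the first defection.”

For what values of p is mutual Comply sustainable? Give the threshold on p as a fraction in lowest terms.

2/3

With continuation probability p and discount β, the effective per-period discount factor is βp.
Grim-trigger IC: βp ≥ (37−22)/(37−7) = 1/2.
So p ≥ (1/2)/(3/4) = 2/3.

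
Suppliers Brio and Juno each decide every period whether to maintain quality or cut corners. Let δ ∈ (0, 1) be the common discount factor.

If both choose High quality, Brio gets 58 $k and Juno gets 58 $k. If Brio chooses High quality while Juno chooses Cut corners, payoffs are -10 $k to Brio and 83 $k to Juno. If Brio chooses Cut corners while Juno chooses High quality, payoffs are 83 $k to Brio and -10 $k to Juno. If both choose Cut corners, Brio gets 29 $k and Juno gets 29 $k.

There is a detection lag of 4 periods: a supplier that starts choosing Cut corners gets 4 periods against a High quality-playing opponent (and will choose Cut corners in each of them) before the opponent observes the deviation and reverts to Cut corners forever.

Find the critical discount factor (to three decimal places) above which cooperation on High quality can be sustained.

Deviating for the 4 undetected periods gains 83−58 = 25 per period over cooperation, then loses 58−29 = 29 per period forever once punishment starts.
Gain: 25(1 + δ + … + δ^3); loss: 29·δ^4/(1−δ).
No profitable deviation ⇔ 25(1−δ^4) ≤ 29·δ^4, i.e. δ^4 ≥ 25/(25+29) = 25/54.
Hence δ ≥ (25/54)^(1/4) ≈ 0.825.

0.825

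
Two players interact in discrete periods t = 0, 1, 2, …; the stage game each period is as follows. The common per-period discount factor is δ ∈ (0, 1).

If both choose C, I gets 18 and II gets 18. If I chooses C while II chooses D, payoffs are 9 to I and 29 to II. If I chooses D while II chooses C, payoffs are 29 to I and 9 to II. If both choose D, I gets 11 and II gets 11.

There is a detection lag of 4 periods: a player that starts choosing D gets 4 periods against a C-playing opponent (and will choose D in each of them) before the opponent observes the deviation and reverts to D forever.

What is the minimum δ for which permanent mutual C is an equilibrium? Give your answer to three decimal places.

Deviating for the 4 undetected periods gains 29−18 = 11 per period over cooperation, then loses 18−11 = 7 per period forever once punishment starts.
Gain: 11(1 + δ + … + δ^3); loss: 7·δ^4/(1−δ).
No profitable deviation ⇔ 11(1−δ^4) ≤ 7·δ^4, i.e. δ^4 ≥ 11/(11+7) = 11/18.
Hence δ ≥ (11/18)^(1/4) ≈ 0.884.

0.884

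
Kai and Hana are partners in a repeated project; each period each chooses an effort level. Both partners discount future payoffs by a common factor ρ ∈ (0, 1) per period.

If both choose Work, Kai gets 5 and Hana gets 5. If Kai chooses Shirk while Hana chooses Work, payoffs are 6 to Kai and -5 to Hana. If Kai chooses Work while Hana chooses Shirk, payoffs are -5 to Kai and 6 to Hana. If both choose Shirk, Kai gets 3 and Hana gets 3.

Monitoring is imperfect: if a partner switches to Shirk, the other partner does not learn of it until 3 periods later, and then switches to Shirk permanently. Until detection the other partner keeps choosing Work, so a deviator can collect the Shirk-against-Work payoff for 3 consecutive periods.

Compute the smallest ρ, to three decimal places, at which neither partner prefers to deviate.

Deviating for the 3 undetected periods gains 6−5 = 1 per period over cooperation, then loses 5−3 = 2 per period forever once punishment starts.
Gain: 1(1 + ρ + … + ρ^2); loss: 2·ρ^3/(1−ρ).
No profitable deviation ⇔ 1(1−ρ^3) ≤ 2·ρ^3, i.e. ρ^3 ≥ 1/(1+2) = 1/3.
Hence ρ ≥ (1/3)^(1/3) ≈ 0.693.

0.693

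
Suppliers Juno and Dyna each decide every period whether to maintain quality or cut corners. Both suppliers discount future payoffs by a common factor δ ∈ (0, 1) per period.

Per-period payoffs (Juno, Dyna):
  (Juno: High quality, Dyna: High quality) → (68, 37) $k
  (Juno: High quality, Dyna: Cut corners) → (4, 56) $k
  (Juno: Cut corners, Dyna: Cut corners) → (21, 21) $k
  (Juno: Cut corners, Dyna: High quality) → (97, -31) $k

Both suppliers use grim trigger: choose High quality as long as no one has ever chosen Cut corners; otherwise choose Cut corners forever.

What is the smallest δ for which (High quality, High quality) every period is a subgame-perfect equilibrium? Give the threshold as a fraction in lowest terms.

For Juno: deviation gain 97−68 = 29, per-period punishment loss 68−21 = 47. IC gives δ ≥ 29/76.
For Dyna: gain 19, loss 16 per period, so δ ≥ 19/35.
The tighter constraint is Dyna's, so cooperation needs δ ≥ 19/35.

19/35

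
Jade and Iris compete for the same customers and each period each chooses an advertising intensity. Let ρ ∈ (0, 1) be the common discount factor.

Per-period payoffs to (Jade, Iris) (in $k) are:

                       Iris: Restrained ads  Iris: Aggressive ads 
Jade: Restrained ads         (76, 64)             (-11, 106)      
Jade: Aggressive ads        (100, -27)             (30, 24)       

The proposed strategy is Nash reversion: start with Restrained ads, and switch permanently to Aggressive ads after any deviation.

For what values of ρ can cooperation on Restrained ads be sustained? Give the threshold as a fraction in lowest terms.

Jade: cooperation gives 76 each period; deviation gives 100 once then 30 forever.
  76/(1−ρ) ≥ 100 + 30ρ/(1−ρ) ⇒ ρ ≥ 24/70 = 12/35.
Iris: cooperation gives 64 each period; deviation gives 106 once then 24 forever.
  ρ ≥ 42/82 = 21/41.
Both must hold, so the binding constraint is Iris's: ρ ≥ 21/41.

21/41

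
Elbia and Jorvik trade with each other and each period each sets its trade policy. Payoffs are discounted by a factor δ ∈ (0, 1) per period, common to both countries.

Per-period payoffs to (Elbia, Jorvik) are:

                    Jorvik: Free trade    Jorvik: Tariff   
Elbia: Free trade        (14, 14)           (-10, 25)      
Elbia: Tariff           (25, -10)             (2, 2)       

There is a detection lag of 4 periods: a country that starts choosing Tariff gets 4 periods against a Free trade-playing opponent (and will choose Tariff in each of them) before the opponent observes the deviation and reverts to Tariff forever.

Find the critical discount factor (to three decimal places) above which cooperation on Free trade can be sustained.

0.832

Deviating for the 4 undetected periods gains 25−14 = 11 per period over cooperation, then loses 14−2 = 12 per period forever once punishment starts.
Gain: 11(1 + δ + … + δ^3); loss: 12·δ^4/(1−δ).
No profitable deviation ⇔ 11(1−δ^4) ≤ 12·δ^4, i.e. δ^4 ≥ 11/(11+12) = 11/23.
Hence δ ≥ (11/23)^(1/4) ≈ 0.832.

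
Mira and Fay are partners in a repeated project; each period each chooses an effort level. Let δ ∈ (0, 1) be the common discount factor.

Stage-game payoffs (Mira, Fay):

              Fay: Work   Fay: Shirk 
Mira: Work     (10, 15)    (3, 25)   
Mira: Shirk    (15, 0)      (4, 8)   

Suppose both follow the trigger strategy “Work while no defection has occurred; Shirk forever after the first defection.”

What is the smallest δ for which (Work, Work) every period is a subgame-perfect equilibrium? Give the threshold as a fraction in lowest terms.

Mira's threshold: (15−10)/(15−4) = 5/11.
Fay's threshold: (25−15)/(25−8) = 10/17.
5/11 < 10/17, so Fay binds and δ* = 10/17.

10/17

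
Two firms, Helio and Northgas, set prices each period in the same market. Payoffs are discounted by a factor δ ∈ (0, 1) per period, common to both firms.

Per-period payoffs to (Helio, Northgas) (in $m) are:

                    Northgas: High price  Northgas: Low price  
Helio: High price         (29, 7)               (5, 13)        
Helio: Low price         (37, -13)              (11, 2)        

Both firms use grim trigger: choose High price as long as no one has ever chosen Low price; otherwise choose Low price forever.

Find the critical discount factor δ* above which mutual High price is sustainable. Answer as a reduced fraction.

6/11

Helio: cooperation gives 29 each period; deviation gives 37 once then 11 forever.
  29/(1−δ) ≥ 37 + 11δ/(1−δ) ⇒ δ ≥ 8/26 = 4/13.
Northgas: cooperation gives 7 each period; deviation gives 13 once then 2 forever.
  δ ≥ 6/11.
Both must hold, so the binding constraint is Northgas's: δ ≥ 6/11.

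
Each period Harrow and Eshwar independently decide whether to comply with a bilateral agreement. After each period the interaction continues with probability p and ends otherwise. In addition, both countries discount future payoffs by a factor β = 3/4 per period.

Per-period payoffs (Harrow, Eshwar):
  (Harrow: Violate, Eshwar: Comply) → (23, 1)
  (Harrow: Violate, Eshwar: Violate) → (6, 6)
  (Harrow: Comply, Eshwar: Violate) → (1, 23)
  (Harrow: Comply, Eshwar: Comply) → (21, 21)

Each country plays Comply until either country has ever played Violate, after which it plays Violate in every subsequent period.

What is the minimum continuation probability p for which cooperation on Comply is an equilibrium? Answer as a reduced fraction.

8/51

With continuation probability p and discount β, the effective per-period discount factor is βp.
Grim-trigger IC: βp ≥ (23−21)/(23−6) = 2/17.
So p ≥ (2/17)/(3/4) = 8/51.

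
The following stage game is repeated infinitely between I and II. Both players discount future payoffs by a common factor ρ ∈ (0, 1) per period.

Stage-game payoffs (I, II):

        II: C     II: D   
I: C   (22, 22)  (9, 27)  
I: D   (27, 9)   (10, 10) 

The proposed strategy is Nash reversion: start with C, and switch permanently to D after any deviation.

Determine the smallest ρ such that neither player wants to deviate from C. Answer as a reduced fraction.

22/(1−ρ) ≥ 27 + 10ρ/(1−ρ)
22 ≥ 27 − 17ρ
ρ ≥ 5/17.

5/17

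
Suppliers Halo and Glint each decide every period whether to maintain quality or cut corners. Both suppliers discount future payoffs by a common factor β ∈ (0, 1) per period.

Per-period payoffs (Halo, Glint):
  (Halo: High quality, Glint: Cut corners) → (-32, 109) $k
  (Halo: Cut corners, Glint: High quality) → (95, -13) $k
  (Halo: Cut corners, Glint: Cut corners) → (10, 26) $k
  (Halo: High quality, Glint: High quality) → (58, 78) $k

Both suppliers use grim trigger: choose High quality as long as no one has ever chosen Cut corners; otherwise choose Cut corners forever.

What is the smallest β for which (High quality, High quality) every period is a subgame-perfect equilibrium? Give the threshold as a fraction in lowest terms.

Halo's threshold: (95−58)/(95−10) = 37/85.
Glint's threshold: (109−78)/(109−26) = 31/83.
37/85 > 31/83, so Halo binds and β* = 37/85.

37/85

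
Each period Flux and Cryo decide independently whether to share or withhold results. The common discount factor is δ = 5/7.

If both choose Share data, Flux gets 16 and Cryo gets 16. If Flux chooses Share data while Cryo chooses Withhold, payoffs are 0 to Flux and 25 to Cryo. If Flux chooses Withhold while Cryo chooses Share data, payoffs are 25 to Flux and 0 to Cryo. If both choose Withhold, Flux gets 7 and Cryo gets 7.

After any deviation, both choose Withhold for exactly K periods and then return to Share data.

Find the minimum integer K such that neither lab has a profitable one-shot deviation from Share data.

2

No profitable deviation requires (16−7)(δ+…+δ^K) ≥ 25−16, i.e. δ+…+δ^K ≥ 1 ≈ 1.0000.
With δ = 5/7, the partial sums are K=1: 0.7143, K=2: 1.2245.
K = 2 is the first length at which the sum reaches 1.0000.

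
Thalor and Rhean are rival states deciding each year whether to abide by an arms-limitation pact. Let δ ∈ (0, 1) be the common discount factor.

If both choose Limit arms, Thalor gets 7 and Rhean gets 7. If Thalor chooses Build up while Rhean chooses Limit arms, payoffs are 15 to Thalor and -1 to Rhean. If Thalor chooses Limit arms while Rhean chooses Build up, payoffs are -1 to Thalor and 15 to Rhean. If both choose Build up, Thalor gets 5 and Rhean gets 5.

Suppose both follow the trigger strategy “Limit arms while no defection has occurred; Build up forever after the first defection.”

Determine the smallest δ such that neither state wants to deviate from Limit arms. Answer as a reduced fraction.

4/5

7/(1−δ) ≥ 15 + 5δ/(1−δ)
7 ≥ 15 − 10δ
δ ≥ 8/10 = 4/5.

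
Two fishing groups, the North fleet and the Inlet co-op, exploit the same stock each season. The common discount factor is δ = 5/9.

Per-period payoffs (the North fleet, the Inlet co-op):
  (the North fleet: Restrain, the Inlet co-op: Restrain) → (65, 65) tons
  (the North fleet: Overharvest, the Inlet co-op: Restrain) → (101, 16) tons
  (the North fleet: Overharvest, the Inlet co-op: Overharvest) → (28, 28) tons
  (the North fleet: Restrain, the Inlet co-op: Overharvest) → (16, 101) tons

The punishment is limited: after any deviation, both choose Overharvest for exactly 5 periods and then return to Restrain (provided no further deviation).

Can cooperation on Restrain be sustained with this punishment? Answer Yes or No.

Yes

IC: δ+…+δ^5 ≥ (101−65)/(65−28) = 36/37.
At δ = 5/9: partial sum = 1.1838 ≥ 0.9730. Cooperation sustainable.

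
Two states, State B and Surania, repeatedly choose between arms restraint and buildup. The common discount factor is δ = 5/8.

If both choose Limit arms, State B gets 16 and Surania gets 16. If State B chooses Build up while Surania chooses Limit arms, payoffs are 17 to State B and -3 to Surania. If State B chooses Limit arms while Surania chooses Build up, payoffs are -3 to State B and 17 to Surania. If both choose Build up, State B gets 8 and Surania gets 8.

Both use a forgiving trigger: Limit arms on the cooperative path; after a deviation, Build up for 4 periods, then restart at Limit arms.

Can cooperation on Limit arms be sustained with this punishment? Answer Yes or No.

A one-shot deviation gives 17 now, then 8 for 4 periods, then back to 16.
Gain from deviating: (17−16) today; loss: (16−8) in each of the next 4 periods.
No-deviation condition: (16−8)(δ+…+δ^4) ≥ 17−16, i.e. δ+…+δ^4 ≥ 1/8.
At δ = 5/8: δ+…+δ^4 = 1.4124 ≥ 0.1250.
So cooperation is sustainable.

Yes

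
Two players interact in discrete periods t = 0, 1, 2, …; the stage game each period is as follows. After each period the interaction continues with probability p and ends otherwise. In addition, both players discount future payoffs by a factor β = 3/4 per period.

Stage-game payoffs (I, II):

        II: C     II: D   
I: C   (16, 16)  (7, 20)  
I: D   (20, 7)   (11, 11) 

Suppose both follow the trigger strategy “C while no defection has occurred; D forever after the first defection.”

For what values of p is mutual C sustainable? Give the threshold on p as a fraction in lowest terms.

16/27

Expected continuation weight on next period's payoff is β·p = 3/4·p, which plays the role of the discount factor.
Cooperation requires 3/4·p ≥ (20−16)/(20−11) = 4/9, hence p ≥ 16/27.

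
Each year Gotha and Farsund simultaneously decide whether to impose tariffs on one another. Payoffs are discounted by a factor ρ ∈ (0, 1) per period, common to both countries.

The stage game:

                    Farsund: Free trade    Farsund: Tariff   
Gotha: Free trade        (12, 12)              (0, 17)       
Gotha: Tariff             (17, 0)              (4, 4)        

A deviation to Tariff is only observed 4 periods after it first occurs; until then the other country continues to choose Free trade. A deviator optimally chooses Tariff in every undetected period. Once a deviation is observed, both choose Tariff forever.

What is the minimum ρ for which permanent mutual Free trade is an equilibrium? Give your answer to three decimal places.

A deviator earns 17 for 4 periods, then 4 forever; cooperating earns 12 forever. Multiplying the IC by (1−ρ):
12 ≥ 17(1−ρ^4) + 4ρ^4, so 13·ρ^4 ≥ 5 and ρ^4 ≥ 5/13.
ρ ≥ (5/13)^(1/4) ≈ 0.788.

0.788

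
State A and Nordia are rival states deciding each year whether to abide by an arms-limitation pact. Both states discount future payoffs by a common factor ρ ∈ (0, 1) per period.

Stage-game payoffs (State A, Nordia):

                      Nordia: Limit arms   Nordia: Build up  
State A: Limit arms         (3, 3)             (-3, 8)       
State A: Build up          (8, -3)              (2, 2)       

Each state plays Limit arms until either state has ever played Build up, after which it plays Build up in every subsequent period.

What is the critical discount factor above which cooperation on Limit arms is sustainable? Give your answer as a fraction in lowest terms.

One-period gain from deviating is 8 − 3 = 5. The loss is 3 − 2 = 1 in every subsequent period, with present value 1·ρ/(1−ρ).
Deviation is unprofitable when 1·ρ/(1−ρ) ≥ 5, i.e. ρ/(1−ρ) ≥ 5.
Equivalently ρ ≥ 5/(5+1) = 5/6.

5/6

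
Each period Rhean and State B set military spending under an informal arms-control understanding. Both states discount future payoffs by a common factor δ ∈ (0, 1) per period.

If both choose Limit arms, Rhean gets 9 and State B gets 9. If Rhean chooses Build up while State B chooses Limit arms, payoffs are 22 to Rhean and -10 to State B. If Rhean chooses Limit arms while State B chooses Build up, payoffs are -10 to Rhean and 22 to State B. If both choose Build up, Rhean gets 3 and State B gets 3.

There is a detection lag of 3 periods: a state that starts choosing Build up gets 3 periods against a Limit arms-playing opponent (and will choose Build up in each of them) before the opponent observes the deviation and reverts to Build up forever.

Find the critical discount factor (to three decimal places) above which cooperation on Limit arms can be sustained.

0.881

Deviating for the 3 undetected periods gains 22−9 = 13 per period over cooperation, then loses 9−3 = 6 per period forever once punishment starts.
Gain: 13(1 + δ + … + δ^2); loss: 6·δ^3/(1−δ).
No profitable deviation ⇔ 13(1−δ^3) ≤ 6·δ^3, i.e. δ^3 ≥ 13/(13+6) = 13/19.
Hence δ ≥ (13/19)^(1/3) ≈ 0.881.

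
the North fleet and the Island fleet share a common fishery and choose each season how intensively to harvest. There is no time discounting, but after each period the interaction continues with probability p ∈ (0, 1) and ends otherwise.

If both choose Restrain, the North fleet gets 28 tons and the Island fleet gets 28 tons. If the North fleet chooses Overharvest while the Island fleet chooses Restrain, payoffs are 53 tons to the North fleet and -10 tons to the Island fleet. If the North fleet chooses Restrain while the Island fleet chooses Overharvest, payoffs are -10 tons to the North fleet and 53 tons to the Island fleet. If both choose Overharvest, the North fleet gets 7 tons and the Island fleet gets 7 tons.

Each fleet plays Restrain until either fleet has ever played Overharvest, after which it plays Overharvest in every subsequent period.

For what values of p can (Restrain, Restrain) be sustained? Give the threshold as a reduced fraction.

25/46

With no time discounting, the continuation probability p plays the role of the discount factor.
Grim-trigger IC: 28/(1−p) ≥ 53 + 7p/(1−p) ⇒ p ≥ (53−28)/(53−7) = 25/46.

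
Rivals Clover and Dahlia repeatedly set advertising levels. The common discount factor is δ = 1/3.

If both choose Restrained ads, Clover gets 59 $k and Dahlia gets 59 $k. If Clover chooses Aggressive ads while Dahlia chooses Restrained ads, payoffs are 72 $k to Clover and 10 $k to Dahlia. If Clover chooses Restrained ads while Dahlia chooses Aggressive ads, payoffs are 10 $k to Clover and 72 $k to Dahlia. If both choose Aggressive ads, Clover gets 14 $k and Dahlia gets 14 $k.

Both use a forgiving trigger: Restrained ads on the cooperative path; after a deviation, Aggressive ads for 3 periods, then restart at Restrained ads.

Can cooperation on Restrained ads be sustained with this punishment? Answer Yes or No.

Yes

Comparing payoff streams over the 4 periods until play realigns: cooperate → 59(1+δ+…+δ^3); deviate → 72 + 14(δ+…+δ^3).
Cooperation is sustained iff (59−14)(δ+…+δ^3) ≥ 72−59.
δ+…+δ^3 = 1/3·(1−(1/3)^3)/(1−1/3) = 0.4815, and (72−59)/(59−14) = 0.2889.
0.4815 ≥ 0.2889, so cooperation is sustainable.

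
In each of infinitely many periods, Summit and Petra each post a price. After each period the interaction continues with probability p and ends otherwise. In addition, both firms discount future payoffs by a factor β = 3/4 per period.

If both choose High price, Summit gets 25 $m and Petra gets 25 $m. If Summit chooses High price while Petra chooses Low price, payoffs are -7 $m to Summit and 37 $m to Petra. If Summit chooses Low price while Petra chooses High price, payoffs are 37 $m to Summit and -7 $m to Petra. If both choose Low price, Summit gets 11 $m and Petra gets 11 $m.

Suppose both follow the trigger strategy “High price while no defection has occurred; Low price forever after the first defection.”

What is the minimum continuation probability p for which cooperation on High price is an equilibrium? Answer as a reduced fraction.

8/13

Expected continuation weight on next period's payoff is β·p = 3/4·p, which plays the role of the discount factor.
Cooperation requires 3/4·p ≥ (37−25)/(37−11) = 6/13, hence p ≥ 8/13.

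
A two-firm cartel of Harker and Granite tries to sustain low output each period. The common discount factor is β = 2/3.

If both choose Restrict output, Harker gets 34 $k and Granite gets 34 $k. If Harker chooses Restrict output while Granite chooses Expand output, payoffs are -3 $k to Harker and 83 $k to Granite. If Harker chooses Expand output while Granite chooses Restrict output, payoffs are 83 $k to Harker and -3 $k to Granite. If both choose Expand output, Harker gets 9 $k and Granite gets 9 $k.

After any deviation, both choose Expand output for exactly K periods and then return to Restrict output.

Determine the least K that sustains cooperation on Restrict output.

10

No profitable deviation requires (34−9)(β+…+β^K) ≥ 83−34, i.e. β+…+β^K ≥ 49/25 ≈ 1.9600.
With β = 2/3, the partial sums are K=1: 0.6667, K=2: 1.1111, …, K=8: 1.9220, K=9: 1.9480, K=10: 1.9653.
K = 10 is the first length at which the sum reaches 1.9600.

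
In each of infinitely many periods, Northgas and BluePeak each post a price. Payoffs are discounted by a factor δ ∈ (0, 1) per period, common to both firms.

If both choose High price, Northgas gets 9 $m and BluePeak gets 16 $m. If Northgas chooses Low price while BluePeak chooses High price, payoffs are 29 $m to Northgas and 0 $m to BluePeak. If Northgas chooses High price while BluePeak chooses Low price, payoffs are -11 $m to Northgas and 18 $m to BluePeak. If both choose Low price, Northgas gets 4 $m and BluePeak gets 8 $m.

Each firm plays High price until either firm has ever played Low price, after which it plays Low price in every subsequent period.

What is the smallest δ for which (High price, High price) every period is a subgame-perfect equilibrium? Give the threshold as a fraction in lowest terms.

4/5

For Northgas: deviation gain 29−9 = 20, per-period punishment loss 9−4 = 5. IC gives δ ≥ 20/25 = 4/5.
For BluePeak: gain 2, loss 8 per period, so δ ≥ 2/10 = 1/5.
The tighter constraint is Northgas's, so cooperation needs δ ≥ 4/5.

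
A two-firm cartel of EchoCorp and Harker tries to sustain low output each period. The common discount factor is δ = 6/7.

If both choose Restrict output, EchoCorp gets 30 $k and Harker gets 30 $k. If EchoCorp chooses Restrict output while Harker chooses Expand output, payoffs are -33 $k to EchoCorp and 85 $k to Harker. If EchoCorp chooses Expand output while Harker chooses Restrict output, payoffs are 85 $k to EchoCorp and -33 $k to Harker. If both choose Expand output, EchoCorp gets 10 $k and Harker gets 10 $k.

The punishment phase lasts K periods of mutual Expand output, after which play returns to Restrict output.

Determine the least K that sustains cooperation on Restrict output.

4

No profitable deviation requires (30−10)(δ+…+δ^K) ≥ 85−30, i.e. δ+…+δ^K ≥ 11/4 ≈ 2.7500.
With δ = 6/7, the partial sums are K=1: 0.8571, K=2: 1.5918, K=3: 2.2216, K=4: 2.7613.
K = 4 is the first length at which the sum reaches 2.7500.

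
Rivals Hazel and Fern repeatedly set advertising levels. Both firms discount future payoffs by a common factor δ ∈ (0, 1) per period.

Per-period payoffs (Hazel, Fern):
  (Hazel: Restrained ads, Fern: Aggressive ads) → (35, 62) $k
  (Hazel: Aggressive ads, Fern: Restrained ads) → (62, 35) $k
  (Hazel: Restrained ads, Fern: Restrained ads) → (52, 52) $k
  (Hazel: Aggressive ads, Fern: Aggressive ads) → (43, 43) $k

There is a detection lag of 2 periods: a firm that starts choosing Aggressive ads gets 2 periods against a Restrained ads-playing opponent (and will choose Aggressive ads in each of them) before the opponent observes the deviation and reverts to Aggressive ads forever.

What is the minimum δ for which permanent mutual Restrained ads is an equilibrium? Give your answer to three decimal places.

0.725

The best deviation is to choose Aggressive ads for all 2 undetected periods, earning 62 each, then 43 forever once detected.
Deviation value: 62(1−δ^2)/(1−δ) + 43δ^2/(1−δ); cooperation value: 52/(1−δ).
IC: 52 ≥ 62(1−δ^2) + 43δ^2 = 62 − 19δ^2.
So δ^2 ≥ 10/19, giving δ ≥ (10/19)^(1/2) ≈ 0.725.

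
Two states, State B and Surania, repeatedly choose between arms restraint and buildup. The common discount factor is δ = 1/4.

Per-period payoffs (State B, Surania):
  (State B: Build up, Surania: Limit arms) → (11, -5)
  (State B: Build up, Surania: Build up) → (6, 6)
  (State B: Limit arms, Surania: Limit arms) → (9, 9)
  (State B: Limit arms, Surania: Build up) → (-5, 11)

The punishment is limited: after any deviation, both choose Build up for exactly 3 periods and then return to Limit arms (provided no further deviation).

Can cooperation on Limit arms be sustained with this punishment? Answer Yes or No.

Comparing payoff streams over the 4 periods until play realigns: cooperate → 9(1+δ+…+δ^3); deviate → 11 + 6(δ+…+δ^3).
Cooperation is sustained iff (9−6)(δ+…+δ^3) ≥ 11−9.
δ+…+δ^3 = 1/4·(1−(1/4)^3)/(1−1/4) = 0.3281, and (11−9)/(9−6) = 0.6667.
0.3281 < 0.6667, so cooperation is not sustainable.

No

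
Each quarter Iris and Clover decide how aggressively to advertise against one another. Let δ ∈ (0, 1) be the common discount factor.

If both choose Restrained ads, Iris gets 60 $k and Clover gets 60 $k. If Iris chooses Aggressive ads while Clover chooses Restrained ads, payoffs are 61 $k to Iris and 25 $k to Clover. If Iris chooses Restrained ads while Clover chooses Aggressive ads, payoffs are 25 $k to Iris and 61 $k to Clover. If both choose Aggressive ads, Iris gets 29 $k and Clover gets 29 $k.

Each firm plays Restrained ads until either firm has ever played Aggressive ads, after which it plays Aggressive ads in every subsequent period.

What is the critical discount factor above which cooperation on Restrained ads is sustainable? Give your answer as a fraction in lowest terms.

1/32

One-period gain from deviating is 61 − 60 = 1. The loss is 60 − 29 = 31 in every subsequent period, with present value 31·δ/(1−δ).
Deviation is unprofitable when 31·δ/(1−δ) ≥ 1, i.e. δ/(1−δ) ≥ 1/31.
Equivalently δ ≥ 1/(1+31) = 1/32.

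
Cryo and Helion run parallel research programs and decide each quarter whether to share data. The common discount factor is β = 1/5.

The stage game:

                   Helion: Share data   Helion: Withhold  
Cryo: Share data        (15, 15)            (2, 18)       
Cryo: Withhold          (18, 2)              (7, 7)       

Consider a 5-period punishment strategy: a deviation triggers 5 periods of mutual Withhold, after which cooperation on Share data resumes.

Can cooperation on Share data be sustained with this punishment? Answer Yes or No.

IC: β+…+β^5 ≥ (18−15)/(15−7) = 3/8.
At β = 1/5: partial sum = 0.2499 < 0.3750. Cooperation not sustainable.

No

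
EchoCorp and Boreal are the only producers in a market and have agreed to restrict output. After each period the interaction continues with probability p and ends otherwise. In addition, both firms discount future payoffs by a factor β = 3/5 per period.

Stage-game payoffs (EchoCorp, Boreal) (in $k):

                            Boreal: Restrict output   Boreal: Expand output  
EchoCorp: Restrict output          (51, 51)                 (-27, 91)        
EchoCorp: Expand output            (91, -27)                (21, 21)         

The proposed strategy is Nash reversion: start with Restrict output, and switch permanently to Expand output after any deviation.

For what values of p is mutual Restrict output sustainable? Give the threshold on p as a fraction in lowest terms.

20/21

With continuation probability p and discount β, the effective per-period discount factor is βp.
Grim-trigger IC: βp ≥ (91−51)/(91−21) = 4/7.
So p ≥ (4/7)/(3/5) = 20/21.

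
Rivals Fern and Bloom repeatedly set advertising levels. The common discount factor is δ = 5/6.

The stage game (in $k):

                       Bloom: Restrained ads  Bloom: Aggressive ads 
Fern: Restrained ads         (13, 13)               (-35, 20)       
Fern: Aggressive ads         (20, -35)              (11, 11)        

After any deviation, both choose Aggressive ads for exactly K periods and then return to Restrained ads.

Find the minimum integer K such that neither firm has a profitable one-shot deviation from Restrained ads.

7

Need Σ_{k=1}^{K} δ^k ≥ (20−13)/(13−11) = 3.5000 at δ = 5/6.
At K = 6 the sum is 3.3255 < 3.5000; at K = 7 it is 3.6046 ≥ 3.5000.
So the minimum punishment length is K = 7.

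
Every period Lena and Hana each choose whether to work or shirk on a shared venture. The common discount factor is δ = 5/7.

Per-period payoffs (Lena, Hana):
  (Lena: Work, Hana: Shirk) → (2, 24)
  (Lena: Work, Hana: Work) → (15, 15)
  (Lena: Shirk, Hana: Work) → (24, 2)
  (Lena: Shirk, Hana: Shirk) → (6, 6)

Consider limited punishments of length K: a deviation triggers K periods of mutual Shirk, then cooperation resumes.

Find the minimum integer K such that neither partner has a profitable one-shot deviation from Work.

2

Need Σ_{k=1}^{K} δ^k ≥ (24−15)/(15−6) = 1.0000 at δ = 5/7.
At K = 1 the sum is 0.7143 < 1.0000; at K = 2 it is 1.2245 ≥ 1.0000.
So the minimum punishment length is K = 2.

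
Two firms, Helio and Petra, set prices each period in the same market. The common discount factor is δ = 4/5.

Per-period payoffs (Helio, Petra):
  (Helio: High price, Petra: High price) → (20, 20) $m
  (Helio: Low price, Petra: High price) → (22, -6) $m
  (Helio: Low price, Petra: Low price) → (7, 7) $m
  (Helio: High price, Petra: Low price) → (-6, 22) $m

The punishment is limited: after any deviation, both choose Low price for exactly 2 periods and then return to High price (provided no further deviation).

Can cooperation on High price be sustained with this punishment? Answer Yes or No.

Comparing payoff streams over the 3 periods until play realigns: cooperate → 20(1+δ+…+δ^2); deviate → 22 + 7(δ+…+δ^2).
Cooperation is sustained iff (20−7)(δ+…+δ^2) ≥ 22−20.
δ+…+δ^2 = 4/5·(1−(4/5)^2)/(1−4/5) = 1.4400, and (22−20)/(20−7) = 0.1538.
1.4400 ≥ 0.1538, so cooperation is sustainable.

Yes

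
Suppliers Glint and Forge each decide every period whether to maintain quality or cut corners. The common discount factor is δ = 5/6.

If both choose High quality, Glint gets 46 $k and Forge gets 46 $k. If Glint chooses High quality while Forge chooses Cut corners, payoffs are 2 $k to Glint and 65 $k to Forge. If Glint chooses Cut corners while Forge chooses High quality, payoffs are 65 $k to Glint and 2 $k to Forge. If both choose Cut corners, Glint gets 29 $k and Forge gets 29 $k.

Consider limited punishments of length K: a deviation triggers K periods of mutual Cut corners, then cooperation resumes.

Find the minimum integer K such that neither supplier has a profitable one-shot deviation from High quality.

No profitable deviation requires (46−29)(δ+…+δ^K) ≥ 65−46, i.e. δ+…+δ^K ≥ 19/17 ≈ 1.1176.
With δ = 5/6, the partial sums are K=1: 0.8333, K=2: 1.5278.
K = 2 is the first length at which the sum reaches 1.1176.

2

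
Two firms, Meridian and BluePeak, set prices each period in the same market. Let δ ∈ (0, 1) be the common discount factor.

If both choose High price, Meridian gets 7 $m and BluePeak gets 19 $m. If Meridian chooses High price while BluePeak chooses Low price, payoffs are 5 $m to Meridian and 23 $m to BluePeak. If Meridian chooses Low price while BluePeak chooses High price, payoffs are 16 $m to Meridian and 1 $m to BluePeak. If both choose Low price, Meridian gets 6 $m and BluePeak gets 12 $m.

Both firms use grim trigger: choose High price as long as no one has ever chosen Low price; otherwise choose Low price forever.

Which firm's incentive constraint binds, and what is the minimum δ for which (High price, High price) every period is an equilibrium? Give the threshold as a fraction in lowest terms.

Meridian: cooperation gives 7 each period; deviation gives 16 once then 6 forever.
  7/(1−δ) ≥ 16 + 6δ/(1−δ) ⇒ δ ≥ 9/10.
BluePeak: cooperation gives 19 each period; deviation gives 23 once then 12 forever.
  δ ≥ 4/11.
Both must hold, so the binding constraint is Meridian's: δ ≥ 9/10.

Meridian; δ ≥ 9/10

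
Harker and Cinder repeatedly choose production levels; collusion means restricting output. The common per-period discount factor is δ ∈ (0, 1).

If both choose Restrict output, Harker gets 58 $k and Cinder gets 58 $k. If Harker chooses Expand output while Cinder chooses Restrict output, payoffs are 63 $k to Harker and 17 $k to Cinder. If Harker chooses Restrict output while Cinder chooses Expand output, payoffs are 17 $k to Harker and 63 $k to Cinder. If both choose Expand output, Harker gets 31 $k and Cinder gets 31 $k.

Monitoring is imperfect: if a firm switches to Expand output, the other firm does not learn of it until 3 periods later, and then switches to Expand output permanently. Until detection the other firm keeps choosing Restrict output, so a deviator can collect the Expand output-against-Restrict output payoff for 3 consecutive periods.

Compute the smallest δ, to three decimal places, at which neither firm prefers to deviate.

0.539

A deviator earns 63 for 3 periods, then 31 forever; cooperating earns 58 forever. Multiplying the IC by (1−δ):
58 ≥ 63(1−δ^3) + 31δ^3, so 32·δ^3 ≥ 5 and δ^3 ≥ 5/32.
δ ≥ (5/32)^(1/3) ≈ 0.539.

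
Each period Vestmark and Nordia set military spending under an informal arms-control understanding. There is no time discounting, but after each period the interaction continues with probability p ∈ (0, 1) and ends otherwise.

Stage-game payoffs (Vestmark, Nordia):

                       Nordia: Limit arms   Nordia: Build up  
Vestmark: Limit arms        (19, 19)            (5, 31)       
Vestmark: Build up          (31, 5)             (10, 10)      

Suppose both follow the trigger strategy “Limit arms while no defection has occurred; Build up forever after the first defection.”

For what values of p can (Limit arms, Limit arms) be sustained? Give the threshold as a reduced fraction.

Expected cooperation value is 19 + p·19 + p²·19 + … = 19/(1−p); deviation gives 31 + p·10/(1−p).
19 ≥ 31(1−p) + 10p ⇒ 21p ≥ 12 ⇒ p ≥ 12/21 = 4/7.

4/7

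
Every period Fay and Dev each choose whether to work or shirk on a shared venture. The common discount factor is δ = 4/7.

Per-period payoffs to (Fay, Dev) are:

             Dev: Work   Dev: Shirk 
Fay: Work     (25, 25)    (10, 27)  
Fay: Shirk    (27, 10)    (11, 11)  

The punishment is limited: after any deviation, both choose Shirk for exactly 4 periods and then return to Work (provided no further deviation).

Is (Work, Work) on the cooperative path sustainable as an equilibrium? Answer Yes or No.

Comparing payoff streams over the 5 periods until play realigns: cooperate → 25(1+δ+…+δ^4); deviate → 27 + 11(δ+…+δ^4).
Cooperation is sustained iff (25−11)(δ+…+δ^4) ≥ 27−25.
δ+…+δ^4 = 4/7·(1−(4/7)^4)/(1−4/7) = 1.1912, and (27−25)/(25−11) = 0.1429.
1.1912 ≥ 0.1429, so cooperation is sustainable.

Yes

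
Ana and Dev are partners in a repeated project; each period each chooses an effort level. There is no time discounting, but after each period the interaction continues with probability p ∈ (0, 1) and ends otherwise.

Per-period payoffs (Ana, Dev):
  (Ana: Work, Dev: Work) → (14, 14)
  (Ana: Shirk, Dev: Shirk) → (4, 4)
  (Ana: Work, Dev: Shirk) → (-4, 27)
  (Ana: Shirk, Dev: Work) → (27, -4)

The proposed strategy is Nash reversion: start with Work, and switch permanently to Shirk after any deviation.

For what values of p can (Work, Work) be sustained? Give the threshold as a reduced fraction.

Expected cooperation value is 14 + p·14 + p²·14 + … = 14/(1−p); deviation gives 27 + p·4/(1−p).
14 ≥ 27(1−p) + 4p ⇒ 23p ≥ 13 ⇒ p ≥ 13/23.

13/23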